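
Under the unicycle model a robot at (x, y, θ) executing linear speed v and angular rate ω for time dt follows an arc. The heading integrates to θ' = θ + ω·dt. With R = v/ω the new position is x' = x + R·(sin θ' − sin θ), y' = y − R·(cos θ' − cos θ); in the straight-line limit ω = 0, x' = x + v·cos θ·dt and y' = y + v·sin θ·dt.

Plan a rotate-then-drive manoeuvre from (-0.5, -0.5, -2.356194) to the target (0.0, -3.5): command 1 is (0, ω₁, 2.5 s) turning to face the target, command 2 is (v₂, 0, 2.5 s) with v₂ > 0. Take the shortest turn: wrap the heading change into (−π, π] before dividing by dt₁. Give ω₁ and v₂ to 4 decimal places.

ω₁ = 0.3802, v₂ = 1.2166

heading to target = atan2(-3.5−-0.5, 0−-0.5) = -1.4056
Δθ = wrap(-1.4056 − -2.3562) = 0.9505; ω₁ = Δθ/dt₁ = 0.3802
distance = √((0−-0.5)² + (-3.5−-0.5)²) = 3.0414; v₂ = distance/dt₂ = 1.2166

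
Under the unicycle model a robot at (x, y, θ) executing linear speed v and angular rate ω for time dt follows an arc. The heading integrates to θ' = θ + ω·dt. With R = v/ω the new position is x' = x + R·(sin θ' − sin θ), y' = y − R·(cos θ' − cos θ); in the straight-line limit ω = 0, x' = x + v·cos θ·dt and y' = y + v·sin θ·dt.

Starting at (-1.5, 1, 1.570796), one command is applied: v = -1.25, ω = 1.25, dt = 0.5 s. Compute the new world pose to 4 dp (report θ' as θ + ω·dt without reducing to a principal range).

θ' = 1.5708 + 1.25·0.5 = 2.1958
R = v/ω = -1.25/1.25 = -1.0000
x' = -1.5 + -1.0000·(sin 2.1958 − sin 1.5708) = -1.3110
y' = 1 − -1.0000·(cos 2.1958 − cos 1.5708) = 0.4149

(-1.3110, 0.4149, 2.1958)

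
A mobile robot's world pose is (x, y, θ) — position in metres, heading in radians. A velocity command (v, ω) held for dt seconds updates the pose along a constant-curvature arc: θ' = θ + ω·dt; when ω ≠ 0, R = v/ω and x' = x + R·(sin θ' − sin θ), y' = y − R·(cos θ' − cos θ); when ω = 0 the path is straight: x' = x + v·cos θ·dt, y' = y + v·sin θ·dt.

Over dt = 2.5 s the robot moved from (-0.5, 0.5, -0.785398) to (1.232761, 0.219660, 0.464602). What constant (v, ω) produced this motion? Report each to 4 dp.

Δθ = 0.464602 − -0.785398 = 1.250000
ω = Δθ/dt = 1.250000/2.5 = 0.5000
R = Δx/(sin θ' − sin θ) = 1.5000
v = R·ω = 1.5000·0.5000 = 0.7500

v = 0.7500, ω = 0.5000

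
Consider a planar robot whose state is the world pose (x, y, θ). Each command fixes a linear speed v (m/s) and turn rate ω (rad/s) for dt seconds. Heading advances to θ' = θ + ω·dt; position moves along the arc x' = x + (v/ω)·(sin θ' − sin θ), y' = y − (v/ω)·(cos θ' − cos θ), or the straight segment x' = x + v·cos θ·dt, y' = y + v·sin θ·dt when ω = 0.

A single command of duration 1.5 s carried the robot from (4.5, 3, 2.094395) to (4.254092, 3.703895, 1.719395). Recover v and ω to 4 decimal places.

Δθ = 1.719395 − 2.094395 = -0.375000
ω = Δθ/dt = -0.375000/1.5 = -0.2500
R = −Δy/(cos θ' − cos θ) = -2.0000
v = R·ω = -2.0000·-0.2500 = 0.5000

v = 0.5000, ω = -0.2500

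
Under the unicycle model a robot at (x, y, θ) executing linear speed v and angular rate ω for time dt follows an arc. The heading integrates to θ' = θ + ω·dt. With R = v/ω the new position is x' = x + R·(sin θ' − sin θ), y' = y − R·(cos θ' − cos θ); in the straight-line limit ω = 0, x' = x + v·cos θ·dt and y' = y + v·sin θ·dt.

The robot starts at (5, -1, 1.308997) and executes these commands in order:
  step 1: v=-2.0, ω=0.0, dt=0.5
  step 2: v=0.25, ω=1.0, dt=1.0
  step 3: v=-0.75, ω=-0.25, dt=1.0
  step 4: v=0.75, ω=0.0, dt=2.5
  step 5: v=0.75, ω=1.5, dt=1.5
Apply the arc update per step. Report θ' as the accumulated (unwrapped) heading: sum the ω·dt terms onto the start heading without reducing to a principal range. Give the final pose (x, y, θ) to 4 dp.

(3.3342, -0.7270, 4.3090)

step 1: θ'=1.3090 (straight) → pose (4.7412, -1.9659, 1.3090)
step 2: θ'=2.3090 (R=0.2500) → pose (4.6846, -1.7330, 2.3090)
step 3: θ'=2.0590 (R=3.0000) → pose (5.1151, -2.3447, 2.0590)
step 4: θ'=2.0590 (straight) → pose (4.2357, -0.6888, 2.0590)
step 5: θ'=4.3090 (R=0.5000) → pose (3.3342, -0.7270, 4.3090)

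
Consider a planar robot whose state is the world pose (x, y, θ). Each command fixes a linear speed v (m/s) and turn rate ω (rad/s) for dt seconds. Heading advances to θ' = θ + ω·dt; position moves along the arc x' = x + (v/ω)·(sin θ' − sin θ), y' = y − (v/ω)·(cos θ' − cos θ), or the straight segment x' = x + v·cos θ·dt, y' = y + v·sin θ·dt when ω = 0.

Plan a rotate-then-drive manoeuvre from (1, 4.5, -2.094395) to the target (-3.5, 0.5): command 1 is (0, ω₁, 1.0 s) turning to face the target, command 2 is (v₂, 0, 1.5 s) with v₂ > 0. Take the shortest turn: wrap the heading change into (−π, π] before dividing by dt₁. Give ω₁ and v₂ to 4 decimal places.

heading to target = atan2(0.5−4.5, -3.5−1) = -2.4150
Δθ = wrap(-2.4150 − -2.0944) = -0.3206; ω₁ = Δθ/dt₁ = -0.3206
distance = √((-3.5−1)² + (0.5−4.5)²) = 6.0208; v₂ = distance/dt₂ = 4.0139

ω₁ = -0.3206, v₂ = 4.0139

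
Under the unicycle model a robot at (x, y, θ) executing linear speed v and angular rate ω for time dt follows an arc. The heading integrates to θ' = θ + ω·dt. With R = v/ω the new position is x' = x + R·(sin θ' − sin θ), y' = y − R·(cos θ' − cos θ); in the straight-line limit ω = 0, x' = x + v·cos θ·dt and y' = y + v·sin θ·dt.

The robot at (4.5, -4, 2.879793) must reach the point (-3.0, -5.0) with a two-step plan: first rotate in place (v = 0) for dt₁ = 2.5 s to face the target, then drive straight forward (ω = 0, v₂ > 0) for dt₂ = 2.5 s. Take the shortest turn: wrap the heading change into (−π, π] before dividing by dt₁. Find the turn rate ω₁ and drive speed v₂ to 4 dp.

ω₁ = 0.1577, v₂ = 3.0265

heading to target = atan2(-5−-4, -3−4.5) = -3.0090
Δθ = wrap(-3.0090 − 2.8798) = 0.3944; ω₁ = Δθ/dt₁ = 0.1577
distance = √((-3−4.5)² + (-5−-4)²) = 7.5664; v₂ = distance/dt₂ = 3.0265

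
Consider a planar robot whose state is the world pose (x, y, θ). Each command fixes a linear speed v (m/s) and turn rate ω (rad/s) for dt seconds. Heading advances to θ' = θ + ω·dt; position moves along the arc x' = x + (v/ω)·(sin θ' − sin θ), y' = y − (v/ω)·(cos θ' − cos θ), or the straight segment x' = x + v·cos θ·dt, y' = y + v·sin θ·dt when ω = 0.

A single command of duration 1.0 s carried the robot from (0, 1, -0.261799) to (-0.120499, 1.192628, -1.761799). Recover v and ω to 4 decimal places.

v = -0.2500, ω = -1.5000

Δθ = -1.761799 − -0.261799 = -1.500000
ω = Δθ/dt = -1.500000/1.0 = -1.5000
R = −Δy/(cos θ' − cos θ) = 0.1667
v = R·ω = 0.1667·-1.5000 = -0.2500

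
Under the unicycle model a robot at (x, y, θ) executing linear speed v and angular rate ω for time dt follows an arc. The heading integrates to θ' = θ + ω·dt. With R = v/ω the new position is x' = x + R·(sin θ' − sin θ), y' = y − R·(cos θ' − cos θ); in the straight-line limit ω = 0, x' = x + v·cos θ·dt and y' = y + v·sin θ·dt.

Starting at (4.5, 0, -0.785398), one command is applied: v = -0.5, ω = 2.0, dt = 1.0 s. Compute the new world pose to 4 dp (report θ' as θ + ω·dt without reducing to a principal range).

(4.0889, -0.0896, 1.2146)

θ' = -0.7854 + 2.0·1.0 = 1.2146
R = v/ω = -0.5/2.0 = -0.2500
x' = 4.5 + -0.2500·(sin 1.2146 − sin -0.7854) = 4.0889
y' = 0 − -0.2500·(cos 1.2146 − cos -0.7854) = -0.0896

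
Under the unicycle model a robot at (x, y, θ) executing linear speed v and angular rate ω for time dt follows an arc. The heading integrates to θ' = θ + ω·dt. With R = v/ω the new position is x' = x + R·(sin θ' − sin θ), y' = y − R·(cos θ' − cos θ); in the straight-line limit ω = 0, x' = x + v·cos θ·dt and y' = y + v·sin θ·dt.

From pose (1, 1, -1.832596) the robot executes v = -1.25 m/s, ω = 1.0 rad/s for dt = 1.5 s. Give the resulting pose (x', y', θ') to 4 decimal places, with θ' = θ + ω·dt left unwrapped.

(0.2007, 2.5050, -0.3326)

θ' = -1.8326 + 1.0·1.5 = -0.3326
R = v/ω = -1.25/1.0 = -1.2500
x' = 1 + -1.2500·(sin -0.3326 − sin -1.8326) = 0.2007
y' = 1 − -1.2500·(cos -0.3326 − cos -1.8326) = 2.5050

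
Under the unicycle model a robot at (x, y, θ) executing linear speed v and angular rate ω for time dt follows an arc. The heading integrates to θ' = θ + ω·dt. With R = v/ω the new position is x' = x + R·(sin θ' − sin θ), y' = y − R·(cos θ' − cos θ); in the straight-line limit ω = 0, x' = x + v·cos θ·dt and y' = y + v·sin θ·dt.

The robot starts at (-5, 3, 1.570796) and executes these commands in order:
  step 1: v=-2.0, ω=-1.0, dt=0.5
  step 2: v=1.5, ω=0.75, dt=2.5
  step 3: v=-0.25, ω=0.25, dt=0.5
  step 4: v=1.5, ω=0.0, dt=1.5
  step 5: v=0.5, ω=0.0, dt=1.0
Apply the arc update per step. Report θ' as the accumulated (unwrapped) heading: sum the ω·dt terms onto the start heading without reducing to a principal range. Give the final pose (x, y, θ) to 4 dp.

(-9.2302, 5.1397, 3.0708)

step 1: θ'=1.0708 (R=2.0000) → pose (-5.2448, 2.0411, 1.0708)
step 2: θ'=2.9458 (R=2.0000) → pose (-6.6109, 4.9618, 2.9458)
step 3: θ'=3.0708 (R=-1.0000) → pose (-6.4871, 4.9452, 3.0708)
step 4: θ'=3.0708 (straight) → pose (-8.7315, 5.1043, 3.0708)
step 5: θ'=3.0708 (straight) → pose (-9.2302, 5.1397, 3.0708)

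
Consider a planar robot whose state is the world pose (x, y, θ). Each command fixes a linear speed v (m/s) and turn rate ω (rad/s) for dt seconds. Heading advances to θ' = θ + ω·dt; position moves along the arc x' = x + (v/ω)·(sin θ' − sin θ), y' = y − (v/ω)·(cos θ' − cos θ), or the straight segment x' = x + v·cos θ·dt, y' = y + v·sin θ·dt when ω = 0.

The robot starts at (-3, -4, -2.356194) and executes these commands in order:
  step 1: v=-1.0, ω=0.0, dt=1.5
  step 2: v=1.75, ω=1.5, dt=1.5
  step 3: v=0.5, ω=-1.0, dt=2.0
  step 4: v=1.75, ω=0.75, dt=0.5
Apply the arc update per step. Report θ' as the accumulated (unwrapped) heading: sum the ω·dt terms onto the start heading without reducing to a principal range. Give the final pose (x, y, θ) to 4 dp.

(-1.1576, -6.4944, -1.7312)

step 1: θ'=-2.3562 (straight) → pose (-1.9393, -2.9393, -2.3562)
step 2: θ'=-0.1062 (R=1.1667) → pose (-1.2380, -4.9244, -0.1062)
step 3: θ'=-2.1062 (R=-0.5000) → pose (-0.8610, -5.6767, -2.1062)
step 4: θ'=-1.7312 (R=2.3333) → pose (-1.1576, -6.4944, -1.7312)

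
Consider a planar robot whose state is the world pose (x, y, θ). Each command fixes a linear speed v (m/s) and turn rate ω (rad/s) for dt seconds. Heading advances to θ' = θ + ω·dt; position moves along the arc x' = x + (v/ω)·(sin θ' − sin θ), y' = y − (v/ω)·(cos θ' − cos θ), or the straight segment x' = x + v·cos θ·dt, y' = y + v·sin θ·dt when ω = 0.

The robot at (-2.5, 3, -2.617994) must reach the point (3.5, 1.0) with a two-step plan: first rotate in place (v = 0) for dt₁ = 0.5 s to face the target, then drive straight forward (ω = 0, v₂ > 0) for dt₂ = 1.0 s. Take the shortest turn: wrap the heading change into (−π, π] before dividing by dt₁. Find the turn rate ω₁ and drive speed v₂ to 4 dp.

ω₁ = 4.5925, v₂ = 6.3246

heading to target = atan2(1−3, 3.5−-2.5) = -0.3218
Δθ = wrap(-0.3218 − -2.6180) = 2.2962; ω₁ = Δθ/dt₁ = 4.5925
distance = √((3.5−-2.5)² + (1−3)²) = 6.3246; v₂ = distance/dt₂ = 6.3246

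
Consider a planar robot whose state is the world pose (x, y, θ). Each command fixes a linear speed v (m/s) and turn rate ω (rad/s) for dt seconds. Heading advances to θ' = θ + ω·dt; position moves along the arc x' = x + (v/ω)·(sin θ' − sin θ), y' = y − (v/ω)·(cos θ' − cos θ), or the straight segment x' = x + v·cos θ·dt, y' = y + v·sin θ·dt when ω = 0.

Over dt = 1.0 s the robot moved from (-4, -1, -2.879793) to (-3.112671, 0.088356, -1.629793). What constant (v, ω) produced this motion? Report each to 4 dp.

Δθ = -1.629793 − -2.879793 = 1.250000
ω = Δθ/dt = 1.250000/1.0 = 1.2500
R = −Δy/(cos θ' − cos θ) = -1.2000
v = R·ω = -1.2000·1.2500 = -1.5000

v = -1.5000, ω = 1.2500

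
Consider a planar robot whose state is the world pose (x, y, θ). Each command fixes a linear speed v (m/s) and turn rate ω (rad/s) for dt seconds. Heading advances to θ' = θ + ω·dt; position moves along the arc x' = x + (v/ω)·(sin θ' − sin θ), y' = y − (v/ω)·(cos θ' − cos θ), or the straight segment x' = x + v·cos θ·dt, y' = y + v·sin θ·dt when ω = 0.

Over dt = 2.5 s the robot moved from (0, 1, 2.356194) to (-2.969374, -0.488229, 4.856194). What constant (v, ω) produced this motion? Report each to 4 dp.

Δθ = 4.856194 − 2.356194 = 2.500000
ω = Δθ/dt = 2.500000/2.5 = 1.0000
R = Δx/(sin θ' − sin θ) = 1.7500
v = R·ω = 1.7500·1.0000 = 1.7500

v = 1.7500, ω = 1.0000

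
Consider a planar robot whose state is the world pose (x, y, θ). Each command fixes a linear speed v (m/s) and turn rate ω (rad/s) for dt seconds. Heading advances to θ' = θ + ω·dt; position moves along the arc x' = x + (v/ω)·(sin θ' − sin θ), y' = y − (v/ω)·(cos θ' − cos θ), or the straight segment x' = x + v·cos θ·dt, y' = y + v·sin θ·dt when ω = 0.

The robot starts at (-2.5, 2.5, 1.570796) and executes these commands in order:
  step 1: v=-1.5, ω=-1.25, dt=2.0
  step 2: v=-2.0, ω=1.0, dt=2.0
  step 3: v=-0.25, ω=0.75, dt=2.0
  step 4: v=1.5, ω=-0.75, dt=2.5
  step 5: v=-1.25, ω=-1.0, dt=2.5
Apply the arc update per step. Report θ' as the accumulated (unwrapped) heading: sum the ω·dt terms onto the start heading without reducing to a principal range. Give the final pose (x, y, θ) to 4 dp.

step 1: θ'=-0.9292 (R=1.2000) → pose (-4.6614, 1.7818, -0.9292)
step 2: θ'=1.0708 (R=-2.0000) → pose (-8.0188, 1.5437, 1.0708)
step 3: θ'=2.5708 (R=-0.3333) → pose (-7.9064, 1.1034, 2.5708)
step 4: θ'=0.6958 (R=-2.0000) → pose (-8.1078, 4.3215, 0.6958)
step 5: θ'=-1.8042 (R=1.2500) → pose (-10.1251, 5.5700, -1.8042)

(-10.1251, 5.5700, -1.8042)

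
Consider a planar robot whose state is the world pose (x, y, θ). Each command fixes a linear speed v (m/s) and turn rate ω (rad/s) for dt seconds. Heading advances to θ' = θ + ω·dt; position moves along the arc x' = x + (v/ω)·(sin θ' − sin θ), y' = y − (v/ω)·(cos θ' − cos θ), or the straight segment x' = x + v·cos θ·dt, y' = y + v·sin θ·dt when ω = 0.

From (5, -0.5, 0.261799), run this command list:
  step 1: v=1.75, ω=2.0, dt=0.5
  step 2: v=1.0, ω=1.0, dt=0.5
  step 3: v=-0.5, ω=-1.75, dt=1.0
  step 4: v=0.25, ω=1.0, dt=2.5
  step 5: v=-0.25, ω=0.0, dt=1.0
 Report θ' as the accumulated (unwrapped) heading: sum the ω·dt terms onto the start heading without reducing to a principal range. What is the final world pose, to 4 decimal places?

(5.7055, 0.5379, 2.5118)

step 1: θ'=1.2618 (R=0.8750) → pose (5.6071, 0.0791, 1.2618)
step 2: θ'=1.7618 (R=1.0000) → pose (5.6363, 0.5730, 1.7618)
step 3: θ'=0.0118 (R=0.2857) → pose (5.3591, 0.2331, 0.0118)
step 4: θ'=2.5118 (R=0.2500) → pose (5.5034, 0.6851, 2.5118)
step 5: θ'=2.5118 (straight) → pose (5.7055, 0.5379, 2.5118)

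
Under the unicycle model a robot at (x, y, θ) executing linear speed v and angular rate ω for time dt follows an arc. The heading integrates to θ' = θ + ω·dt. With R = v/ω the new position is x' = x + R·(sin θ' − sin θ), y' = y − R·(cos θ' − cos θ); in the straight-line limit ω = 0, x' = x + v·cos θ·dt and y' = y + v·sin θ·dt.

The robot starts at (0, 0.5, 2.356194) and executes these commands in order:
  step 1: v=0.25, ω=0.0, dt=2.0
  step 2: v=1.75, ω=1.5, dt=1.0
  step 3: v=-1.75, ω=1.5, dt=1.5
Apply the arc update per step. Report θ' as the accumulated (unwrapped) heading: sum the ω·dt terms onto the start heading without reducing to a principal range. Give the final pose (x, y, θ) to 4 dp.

(-2.5022, 2.9395, 6.1062)

step 1: θ'=2.3562 (straight) → pose (-0.3536, 0.8536, 2.3562)
step 2: θ'=3.8562 (R=1.1667) → pose (-1.9430, 0.9098, 3.8562)
step 3: θ'=6.1062 (R=-1.1667) → pose (-2.5022, 2.9395, 6.1062)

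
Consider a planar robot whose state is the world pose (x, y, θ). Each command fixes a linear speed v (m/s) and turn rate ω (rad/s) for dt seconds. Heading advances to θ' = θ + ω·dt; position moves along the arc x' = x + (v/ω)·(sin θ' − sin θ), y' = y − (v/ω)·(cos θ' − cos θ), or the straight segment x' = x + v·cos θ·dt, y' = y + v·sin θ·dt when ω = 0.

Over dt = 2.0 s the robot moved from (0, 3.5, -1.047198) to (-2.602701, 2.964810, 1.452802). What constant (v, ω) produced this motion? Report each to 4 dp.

Δθ = 1.452802 − -1.047198 = 2.500000
ω = Δθ/dt = 2.500000/2.0 = 1.2500
R = Δx/(sin θ' − sin θ) = -1.4000
v = R·ω = -1.4000·1.2500 = -1.7500

v = -1.7500, ω = 1.2500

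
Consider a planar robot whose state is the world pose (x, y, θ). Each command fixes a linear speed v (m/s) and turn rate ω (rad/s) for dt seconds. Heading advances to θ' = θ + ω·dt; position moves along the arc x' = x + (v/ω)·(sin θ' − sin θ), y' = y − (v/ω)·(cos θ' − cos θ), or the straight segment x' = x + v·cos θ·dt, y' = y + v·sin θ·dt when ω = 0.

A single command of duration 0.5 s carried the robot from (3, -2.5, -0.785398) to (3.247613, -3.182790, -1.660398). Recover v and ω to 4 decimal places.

v = 1.5000, ω = -1.7500

Δθ = -1.660398 − -0.785398 = -0.875000
ω = Δθ/dt = -0.875000/0.5 = -1.7500
R = −Δy/(cos θ' − cos θ) = -0.8571
v = R·ω = -0.8571·-1.7500 = 1.5000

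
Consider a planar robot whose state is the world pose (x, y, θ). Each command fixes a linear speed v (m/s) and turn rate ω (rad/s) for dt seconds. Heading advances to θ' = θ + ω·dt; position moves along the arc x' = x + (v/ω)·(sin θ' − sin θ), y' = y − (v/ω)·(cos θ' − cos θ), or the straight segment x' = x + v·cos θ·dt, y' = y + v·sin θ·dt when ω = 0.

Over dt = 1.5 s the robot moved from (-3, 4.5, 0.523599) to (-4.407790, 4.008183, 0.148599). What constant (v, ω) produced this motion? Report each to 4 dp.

v = -1.0000, ω = -0.2500

Δθ = 0.148599 − 0.523599 = -0.375000
ω = Δθ/dt = -0.375000/1.5 = -0.2500
R = Δx/(sin θ' − sin θ) = 4.0000
v = R·ω = 4.0000·-0.2500 = -1.0000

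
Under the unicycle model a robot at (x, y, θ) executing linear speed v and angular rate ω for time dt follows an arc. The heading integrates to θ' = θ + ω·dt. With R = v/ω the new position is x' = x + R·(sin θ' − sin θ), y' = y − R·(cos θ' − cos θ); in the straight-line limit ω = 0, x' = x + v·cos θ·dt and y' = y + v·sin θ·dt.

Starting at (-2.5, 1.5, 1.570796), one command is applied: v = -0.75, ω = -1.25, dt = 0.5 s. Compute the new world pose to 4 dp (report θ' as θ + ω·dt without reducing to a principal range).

θ' = 1.5708 + -1.25·0.5 = 0.9458
R = v/ω = -0.75/-1.25 = 0.6000
x' = -2.5 + 0.6000·(sin 0.9458 − sin 1.5708) = -2.6134
y' = 1.5 − 0.6000·(cos 0.9458 − cos 1.5708) = 1.1489

(-2.6134, 1.1489, 0.9458)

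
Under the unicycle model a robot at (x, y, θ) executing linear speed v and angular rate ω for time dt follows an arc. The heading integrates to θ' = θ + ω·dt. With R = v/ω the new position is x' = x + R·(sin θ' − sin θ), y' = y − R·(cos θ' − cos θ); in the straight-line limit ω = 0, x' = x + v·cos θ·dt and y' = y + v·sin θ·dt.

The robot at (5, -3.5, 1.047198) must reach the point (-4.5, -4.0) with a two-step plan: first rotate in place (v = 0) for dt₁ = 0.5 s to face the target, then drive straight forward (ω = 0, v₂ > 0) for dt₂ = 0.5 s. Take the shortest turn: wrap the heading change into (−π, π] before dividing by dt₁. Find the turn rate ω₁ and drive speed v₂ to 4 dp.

heading to target = atan2(-4−-3.5, -4.5−5) = -3.0890
Δθ = wrap(-3.0890 − 1.0472) = 2.1470; ω₁ = Δθ/dt₁ = 4.2940
distance = √((-4.5−5)² + (-4−-3.5)²) = 9.5131; v₂ = distance/dt₂ = 19.0263

ω₁ = 4.2940, v₂ = 19.0263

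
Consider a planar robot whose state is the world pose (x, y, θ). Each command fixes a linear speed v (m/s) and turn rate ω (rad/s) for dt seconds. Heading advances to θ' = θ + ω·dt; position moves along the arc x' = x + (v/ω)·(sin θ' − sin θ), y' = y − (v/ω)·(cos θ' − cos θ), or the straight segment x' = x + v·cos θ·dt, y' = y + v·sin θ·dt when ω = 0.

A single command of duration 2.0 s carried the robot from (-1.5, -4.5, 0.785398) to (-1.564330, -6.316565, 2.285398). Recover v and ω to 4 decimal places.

v = -1.0000, ω = 0.7500

Δθ = 2.285398 − 0.785398 = 1.500000
ω = Δθ/dt = 1.500000/2.0 = 0.7500
R = −Δy/(cos θ' − cos θ) = -1.3333
v = R·ω = -1.3333·0.7500 = -1.0000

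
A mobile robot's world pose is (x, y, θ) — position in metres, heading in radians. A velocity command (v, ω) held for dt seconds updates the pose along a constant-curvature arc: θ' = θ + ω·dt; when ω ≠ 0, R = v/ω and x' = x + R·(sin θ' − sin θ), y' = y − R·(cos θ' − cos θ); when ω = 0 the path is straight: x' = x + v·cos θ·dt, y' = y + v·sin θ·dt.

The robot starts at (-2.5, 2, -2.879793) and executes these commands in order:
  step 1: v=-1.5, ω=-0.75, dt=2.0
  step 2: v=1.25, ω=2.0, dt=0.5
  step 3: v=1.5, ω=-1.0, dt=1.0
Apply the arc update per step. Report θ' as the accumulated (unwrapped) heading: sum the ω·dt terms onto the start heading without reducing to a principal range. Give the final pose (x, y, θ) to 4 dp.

(-1.5991, 2.0923, -4.3798)

step 1: θ'=-4.3798 (R=2.0000) → pose (-0.0920, 0.7211, -4.3798)
step 2: θ'=-3.3798 (R=0.6250) → pose (-0.5352, 1.1244, -3.3798)
step 3: θ'=-4.3798 (R=-1.5000) → pose (-1.5991, 2.0923, -4.3798)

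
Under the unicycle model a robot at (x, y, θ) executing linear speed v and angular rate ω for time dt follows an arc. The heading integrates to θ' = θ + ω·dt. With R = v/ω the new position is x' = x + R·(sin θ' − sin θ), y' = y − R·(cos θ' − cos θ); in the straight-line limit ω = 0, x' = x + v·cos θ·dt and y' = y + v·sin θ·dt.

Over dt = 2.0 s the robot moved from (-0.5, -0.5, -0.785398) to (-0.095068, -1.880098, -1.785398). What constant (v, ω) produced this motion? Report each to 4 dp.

Δθ = -1.785398 − -0.785398 = -1.000000
ω = Δθ/dt = -1.000000/2.0 = -0.5000
R = −Δy/(cos θ' − cos θ) = -1.5000
v = R·ω = -1.5000·-0.5000 = 0.7500

v = 0.7500, ω = -0.5000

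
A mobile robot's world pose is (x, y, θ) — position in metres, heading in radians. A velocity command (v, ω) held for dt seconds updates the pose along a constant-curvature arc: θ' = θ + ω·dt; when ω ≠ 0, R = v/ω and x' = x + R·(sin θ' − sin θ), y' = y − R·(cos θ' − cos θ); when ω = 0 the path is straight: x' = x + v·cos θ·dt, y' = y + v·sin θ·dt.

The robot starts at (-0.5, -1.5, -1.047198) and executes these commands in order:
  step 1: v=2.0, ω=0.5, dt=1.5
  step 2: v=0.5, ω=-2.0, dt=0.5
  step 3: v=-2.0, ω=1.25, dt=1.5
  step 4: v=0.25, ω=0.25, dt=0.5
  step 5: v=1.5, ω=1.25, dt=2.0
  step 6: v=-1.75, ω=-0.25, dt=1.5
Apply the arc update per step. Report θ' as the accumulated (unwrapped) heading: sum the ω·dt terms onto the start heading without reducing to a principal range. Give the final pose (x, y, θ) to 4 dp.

step 1: θ'=-0.2972 (R=4.0000) → pose (1.7927, -3.3246, -0.2972)
step 2: θ'=-1.2972 (R=-0.2500) → pose (1.9602, -3.4961, -1.2972)
step 3: θ'=0.5778 (R=-1.6000) → pose (-0.4542, -2.5882, 0.5778)
step 4: θ'=0.7028 (R=1.0000) → pose (-0.3540, -2.5136, 0.7028)
step 5: θ'=3.2028 (R=1.2000) → pose (-1.2030, -0.4002, 3.2028)
step 6: θ'=2.8278 (R=7.0000) → pose (1.3858, -0.7289, 2.8278)

(1.3858, -0.7289, 2.8278)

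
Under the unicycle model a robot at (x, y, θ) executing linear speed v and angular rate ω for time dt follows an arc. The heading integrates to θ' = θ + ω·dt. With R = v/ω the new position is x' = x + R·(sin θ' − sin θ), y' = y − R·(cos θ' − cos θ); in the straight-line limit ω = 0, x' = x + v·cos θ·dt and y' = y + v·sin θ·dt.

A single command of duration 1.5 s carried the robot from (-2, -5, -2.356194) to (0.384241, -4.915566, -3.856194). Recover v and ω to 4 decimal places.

v = -1.7500, ω = -1.0000

Δθ = -3.856194 − -2.356194 = -1.500000
ω = Δθ/dt = -1.500000/1.5 = -1.0000
R = Δx/(sin θ' − sin θ) = 1.7500
v = R·ω = 1.7500·-1.0000 = -1.7500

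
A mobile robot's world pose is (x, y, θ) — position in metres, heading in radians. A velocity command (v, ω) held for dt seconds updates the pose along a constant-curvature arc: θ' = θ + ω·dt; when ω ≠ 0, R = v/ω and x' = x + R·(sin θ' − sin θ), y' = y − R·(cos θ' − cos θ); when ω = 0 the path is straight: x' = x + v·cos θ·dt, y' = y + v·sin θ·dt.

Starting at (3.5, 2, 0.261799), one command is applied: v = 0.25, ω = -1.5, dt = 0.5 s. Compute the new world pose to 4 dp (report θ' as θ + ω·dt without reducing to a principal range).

θ' = 0.2618 + -1.5·0.5 = -0.4882
R = v/ω = 0.25/-1.5 = -0.1667
x' = 3.5 + -0.1667·(sin -0.4882 − sin 0.2618) = 3.6213
y' = 2 − -0.1667·(cos -0.4882 − cos 0.2618) = 1.9862

(3.6213, 1.9862, -0.4882)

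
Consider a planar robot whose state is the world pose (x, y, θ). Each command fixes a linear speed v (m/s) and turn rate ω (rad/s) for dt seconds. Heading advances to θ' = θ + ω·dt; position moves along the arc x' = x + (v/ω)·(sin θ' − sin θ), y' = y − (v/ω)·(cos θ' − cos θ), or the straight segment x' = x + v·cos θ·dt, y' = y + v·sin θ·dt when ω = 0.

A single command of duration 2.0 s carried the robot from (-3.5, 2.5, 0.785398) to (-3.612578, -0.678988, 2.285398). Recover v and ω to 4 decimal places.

v = -1.7500, ω = 0.7500

Δθ = 2.285398 − 0.785398 = 1.500000
ω = Δθ/dt = 1.500000/2.0 = 0.7500
R = −Δy/(cos θ' − cos θ) = -2.3333
v = R·ω = -2.3333·0.7500 = -1.7500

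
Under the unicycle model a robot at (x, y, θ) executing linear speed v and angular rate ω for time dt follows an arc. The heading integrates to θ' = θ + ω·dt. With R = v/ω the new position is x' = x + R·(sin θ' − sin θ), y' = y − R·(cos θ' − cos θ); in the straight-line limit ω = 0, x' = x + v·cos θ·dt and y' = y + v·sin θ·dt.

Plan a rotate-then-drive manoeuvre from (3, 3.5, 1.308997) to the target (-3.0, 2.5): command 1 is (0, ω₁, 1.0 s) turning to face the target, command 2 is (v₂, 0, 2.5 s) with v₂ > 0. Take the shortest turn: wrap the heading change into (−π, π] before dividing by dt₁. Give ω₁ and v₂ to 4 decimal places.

ω₁ = 1.9977, v₂ = 2.4331

heading to target = atan2(2.5−3.5, -3−3) = -2.9764
Δθ = wrap(-2.9764 − 1.3090) = 1.9977; ω₁ = Δθ/dt₁ = 1.9977
distance = √((-3−3)² + (2.5−3.5)²) = 6.0828; v₂ = distance/dt₂ = 2.4331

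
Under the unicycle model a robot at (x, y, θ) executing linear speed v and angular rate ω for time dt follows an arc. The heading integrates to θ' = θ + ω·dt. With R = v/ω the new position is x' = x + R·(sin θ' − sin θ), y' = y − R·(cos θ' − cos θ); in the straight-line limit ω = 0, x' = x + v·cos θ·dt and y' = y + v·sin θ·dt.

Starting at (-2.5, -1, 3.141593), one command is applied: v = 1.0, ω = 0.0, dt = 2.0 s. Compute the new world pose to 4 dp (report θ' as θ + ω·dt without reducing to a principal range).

θ' = 3.1416 + 0.0·2.0 = 3.1416
ω = 0 → straight: x' = -2.5 + 1.0·cos(3.1416)·2.0 = -4.5000
y' = -1 + 1.0·sin(3.1416)·2.0 = -1.0000

(-4.5000, -1.0000, 3.1416)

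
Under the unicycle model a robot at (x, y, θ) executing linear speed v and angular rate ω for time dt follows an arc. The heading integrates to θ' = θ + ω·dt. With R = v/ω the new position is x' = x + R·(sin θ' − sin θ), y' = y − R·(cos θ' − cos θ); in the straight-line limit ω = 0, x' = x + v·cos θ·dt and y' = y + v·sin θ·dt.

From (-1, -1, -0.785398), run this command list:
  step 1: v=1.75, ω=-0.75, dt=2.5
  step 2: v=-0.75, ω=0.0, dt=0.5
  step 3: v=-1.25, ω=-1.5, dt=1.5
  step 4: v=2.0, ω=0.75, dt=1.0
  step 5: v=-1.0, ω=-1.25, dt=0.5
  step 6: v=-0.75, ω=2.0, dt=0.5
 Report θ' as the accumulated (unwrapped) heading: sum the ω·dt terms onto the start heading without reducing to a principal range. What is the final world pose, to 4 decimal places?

step 1: θ'=-2.6604 (R=-2.3333) → pose (-1.5700, -4.7183, -2.6604)
step 2: θ'=-2.6604 (straight) → pose (-1.2375, -4.5447, -2.6604)
step 3: θ'=-4.9104 (R=0.8333) → pose (-0.0348, -5.4474, -4.9104)
step 4: θ'=-4.1604 (R=2.6667) → pose (-0.3787, -3.5244, -4.1604)
step 5: θ'=-4.7854 (R=0.8000) → pose (-0.2621, -4.0023, -4.7854)
step 6: θ'=-3.7854 (R=-0.3750) → pose (-0.1131, -4.3296, -3.7854)

(-0.1131, -4.3296, -3.7854)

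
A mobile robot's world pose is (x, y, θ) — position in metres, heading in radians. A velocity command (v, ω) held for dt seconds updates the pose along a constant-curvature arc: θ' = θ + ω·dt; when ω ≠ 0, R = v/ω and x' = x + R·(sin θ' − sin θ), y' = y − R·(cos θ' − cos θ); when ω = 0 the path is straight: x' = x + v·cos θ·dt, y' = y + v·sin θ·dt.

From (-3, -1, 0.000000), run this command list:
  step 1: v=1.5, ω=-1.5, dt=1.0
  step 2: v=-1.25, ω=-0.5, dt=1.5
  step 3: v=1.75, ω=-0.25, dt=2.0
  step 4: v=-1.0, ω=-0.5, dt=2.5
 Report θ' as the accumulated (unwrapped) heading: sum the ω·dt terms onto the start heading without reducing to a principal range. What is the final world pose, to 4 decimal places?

(-1.9519, -2.7962, -4.0000)

step 1: θ'=-1.5000 (R=-1.0000) → pose (-2.0025, -1.9293, -1.5000)
step 2: θ'=-2.2500 (R=2.5000) → pose (-1.4540, -0.1820, -2.2500)
step 3: θ'=-2.7500 (R=-7.0000) → pose (-4.2288, -2.2549, -2.7500)
step 4: θ'=-4.0000 (R=2.0000) → pose (-1.9519, -2.7962, -4.0000)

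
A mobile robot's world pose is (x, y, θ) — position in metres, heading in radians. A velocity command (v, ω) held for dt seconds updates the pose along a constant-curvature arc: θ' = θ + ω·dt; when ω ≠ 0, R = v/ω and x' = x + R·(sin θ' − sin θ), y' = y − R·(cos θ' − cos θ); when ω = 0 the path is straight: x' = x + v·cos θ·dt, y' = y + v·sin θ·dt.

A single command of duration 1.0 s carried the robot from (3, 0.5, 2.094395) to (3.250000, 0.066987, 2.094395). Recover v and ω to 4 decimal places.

v = -0.5000, ω = 0.0000

Δθ = 2.094395 − 2.094395 = 0.000000
ω = Δθ/dt = 0.000000/1.0 = 0.0000
ω = 0 → v = (Δx·cos θ + Δy·sin θ)/dt = -0.5000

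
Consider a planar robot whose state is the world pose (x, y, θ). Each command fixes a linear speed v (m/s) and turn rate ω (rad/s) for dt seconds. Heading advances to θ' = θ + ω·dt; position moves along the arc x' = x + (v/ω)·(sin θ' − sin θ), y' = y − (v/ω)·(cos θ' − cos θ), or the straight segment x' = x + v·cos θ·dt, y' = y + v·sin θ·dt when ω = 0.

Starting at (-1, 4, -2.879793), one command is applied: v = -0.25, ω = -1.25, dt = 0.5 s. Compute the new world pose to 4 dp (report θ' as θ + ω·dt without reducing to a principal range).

(-0.8772, 3.9938, -3.5048)

θ' = -2.8798 + -1.25·0.5 = -3.5048
R = v/ω = -0.25/-1.25 = 0.2000
x' = -1 + 0.2000·(sin -3.5048 − sin -2.8798) = -0.8772
y' = 4 − 0.2000·(cos -3.5048 − cos -2.8798) = 3.9938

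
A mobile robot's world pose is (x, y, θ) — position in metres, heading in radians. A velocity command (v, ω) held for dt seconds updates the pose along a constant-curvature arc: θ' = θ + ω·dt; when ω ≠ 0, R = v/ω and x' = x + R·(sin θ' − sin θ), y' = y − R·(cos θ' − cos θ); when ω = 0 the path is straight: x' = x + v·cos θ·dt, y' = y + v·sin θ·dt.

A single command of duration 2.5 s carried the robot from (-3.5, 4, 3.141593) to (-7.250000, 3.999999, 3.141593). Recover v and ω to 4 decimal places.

Δθ = 3.141593 − 3.141593 = 0.000000
ω = Δθ/dt = 0.000000/2.5 = 0.0000
ω = 0 → v = (Δx·cos θ + Δy·sin θ)/dt = 1.5000

v = 1.5000, ω = 0.0000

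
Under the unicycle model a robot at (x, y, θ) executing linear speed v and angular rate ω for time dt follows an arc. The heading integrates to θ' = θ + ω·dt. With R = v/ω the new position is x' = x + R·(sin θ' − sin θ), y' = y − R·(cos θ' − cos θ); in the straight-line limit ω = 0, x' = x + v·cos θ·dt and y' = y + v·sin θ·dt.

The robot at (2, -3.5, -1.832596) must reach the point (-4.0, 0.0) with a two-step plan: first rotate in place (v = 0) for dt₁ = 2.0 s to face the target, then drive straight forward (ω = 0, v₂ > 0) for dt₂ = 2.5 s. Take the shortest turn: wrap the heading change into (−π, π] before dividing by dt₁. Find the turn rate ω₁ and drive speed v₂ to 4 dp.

ω₁ = -0.9185, v₂ = 2.7785

heading to target = atan2(0−-3.5, -4−2) = 2.6135
Δθ = wrap(2.6135 − -1.8326) = -1.8371; ω₁ = Δθ/dt₁ = -0.9185
distance = √((-4−2)² + (0−-3.5)²) = 6.9462; v₂ = distance/dt₂ = 2.7785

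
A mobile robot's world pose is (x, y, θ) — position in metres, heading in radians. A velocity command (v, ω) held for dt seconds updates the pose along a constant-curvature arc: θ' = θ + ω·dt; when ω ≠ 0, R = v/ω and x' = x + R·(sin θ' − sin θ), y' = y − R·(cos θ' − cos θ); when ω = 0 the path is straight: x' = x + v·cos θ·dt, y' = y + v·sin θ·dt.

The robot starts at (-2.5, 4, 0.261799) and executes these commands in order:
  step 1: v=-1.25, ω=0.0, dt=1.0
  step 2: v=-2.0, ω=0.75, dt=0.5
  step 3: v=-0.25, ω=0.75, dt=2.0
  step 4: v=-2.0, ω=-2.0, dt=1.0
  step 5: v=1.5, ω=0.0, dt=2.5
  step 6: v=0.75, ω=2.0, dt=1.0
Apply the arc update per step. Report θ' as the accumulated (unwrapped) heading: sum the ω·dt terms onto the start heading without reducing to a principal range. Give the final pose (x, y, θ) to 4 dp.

(-1.4134, 2.3550, 2.1368)

step 1: θ'=0.2618 (straight) → pose (-3.7074, 3.6765, 0.2618)
step 2: θ'=0.6368 (R=-2.6667) → pose (-4.6029, 3.2447, 0.6368)
step 3: θ'=2.1368 (R=-0.3333) → pose (-4.6860, 2.7979, 2.1368)
step 4: θ'=0.1368 (R=1.0000) → pose (-5.3937, 1.2710, 0.1368)
step 5: θ'=0.1368 (straight) → pose (-1.6787, 1.7824, 0.1368)
step 6: θ'=2.1368 (R=0.3750) → pose (-1.4134, 2.3550, 2.1368)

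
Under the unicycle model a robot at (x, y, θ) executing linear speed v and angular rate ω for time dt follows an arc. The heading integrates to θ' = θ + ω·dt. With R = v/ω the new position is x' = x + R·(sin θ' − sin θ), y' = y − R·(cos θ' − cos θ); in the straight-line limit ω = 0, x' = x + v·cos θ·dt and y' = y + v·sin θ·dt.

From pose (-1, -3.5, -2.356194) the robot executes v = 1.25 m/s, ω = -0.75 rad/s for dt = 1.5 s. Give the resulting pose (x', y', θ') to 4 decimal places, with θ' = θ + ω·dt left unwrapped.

(-2.7337, -3.8930, -3.4812)

θ' = -2.3562 + -0.75·1.5 = -3.4812
R = v/ω = 1.25/-0.75 = -1.6667
x' = -1 + -1.6667·(sin -3.4812 − sin -2.3562) = -2.7337
y' = -3.5 − -1.6667·(cos -3.4812 − cos -2.3562) = -3.8930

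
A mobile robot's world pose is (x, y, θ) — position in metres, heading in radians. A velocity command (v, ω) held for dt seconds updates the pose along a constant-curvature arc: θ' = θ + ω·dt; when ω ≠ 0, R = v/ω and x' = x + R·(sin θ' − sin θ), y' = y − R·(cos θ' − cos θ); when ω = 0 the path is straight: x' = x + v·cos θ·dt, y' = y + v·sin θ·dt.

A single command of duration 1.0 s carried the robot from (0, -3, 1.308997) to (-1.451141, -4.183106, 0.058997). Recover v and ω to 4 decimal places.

Δθ = 0.058997 − 1.308997 = -1.250000
ω = Δθ/dt = -1.250000/1.0 = -1.2500
R = Δx/(sin θ' − sin θ) = 1.6000
v = R·ω = 1.6000·-1.2500 = -2.0000

v = -2.0000, ω = -1.2500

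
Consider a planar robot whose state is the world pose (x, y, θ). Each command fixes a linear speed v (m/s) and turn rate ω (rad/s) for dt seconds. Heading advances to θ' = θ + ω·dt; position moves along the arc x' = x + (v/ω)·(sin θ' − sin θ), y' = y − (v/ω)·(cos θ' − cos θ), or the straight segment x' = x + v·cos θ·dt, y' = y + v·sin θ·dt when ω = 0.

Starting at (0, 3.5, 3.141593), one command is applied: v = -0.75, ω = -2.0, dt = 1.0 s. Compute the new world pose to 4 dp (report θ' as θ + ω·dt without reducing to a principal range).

θ' = 3.1416 + -2.0·1.0 = 1.1416
R = v/ω = -0.75/-2.0 = 0.3750
x' = 0 + 0.3750·(sin 1.1416 − sin 3.1416) = 0.3410
y' = 3.5 − 0.3750·(cos 1.1416 − cos 3.1416) = 2.9689

(0.3410, 2.9689, 1.1416)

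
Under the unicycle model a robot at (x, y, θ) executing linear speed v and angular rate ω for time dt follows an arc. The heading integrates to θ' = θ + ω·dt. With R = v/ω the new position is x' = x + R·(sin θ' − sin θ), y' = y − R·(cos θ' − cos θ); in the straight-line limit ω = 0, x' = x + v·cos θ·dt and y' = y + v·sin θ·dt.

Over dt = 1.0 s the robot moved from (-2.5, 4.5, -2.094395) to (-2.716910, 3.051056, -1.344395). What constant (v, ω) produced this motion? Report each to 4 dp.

Δθ = -1.344395 − -2.094395 = 0.750000
ω = Δθ/dt = 0.750000/1.0 = 0.7500
R = −Δy/(cos θ' − cos θ) = 2.0000
v = R·ω = 2.0000·0.7500 = 1.5000

v = 1.5000, ω = 0.7500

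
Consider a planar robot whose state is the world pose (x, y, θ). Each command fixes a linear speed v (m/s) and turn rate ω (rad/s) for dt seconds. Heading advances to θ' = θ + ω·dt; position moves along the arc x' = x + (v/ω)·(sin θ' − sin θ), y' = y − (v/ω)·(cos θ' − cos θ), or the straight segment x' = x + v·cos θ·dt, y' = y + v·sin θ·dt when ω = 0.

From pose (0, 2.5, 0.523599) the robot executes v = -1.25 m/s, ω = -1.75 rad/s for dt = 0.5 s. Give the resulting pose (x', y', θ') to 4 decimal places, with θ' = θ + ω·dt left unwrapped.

(-0.6030, 2.4480, -0.3514)

θ' = 0.5236 + -1.75·0.5 = -0.3514
R = v/ω = -1.25/-1.75 = 0.7143
x' = 0 + 0.7143·(sin -0.3514 − sin 0.5236) = -0.6030
y' = 2.5 − 0.7143·(cos -0.3514 − cos 0.5236) = 2.4480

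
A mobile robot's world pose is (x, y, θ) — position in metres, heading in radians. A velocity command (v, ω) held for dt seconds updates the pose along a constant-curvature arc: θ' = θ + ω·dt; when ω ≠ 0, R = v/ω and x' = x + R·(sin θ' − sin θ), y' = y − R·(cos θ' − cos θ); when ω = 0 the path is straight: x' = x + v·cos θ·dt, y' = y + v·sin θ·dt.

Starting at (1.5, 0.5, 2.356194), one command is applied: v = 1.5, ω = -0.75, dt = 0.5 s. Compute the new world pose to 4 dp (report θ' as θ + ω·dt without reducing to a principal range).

θ' = 2.3562 + -0.75·0.5 = 1.9812
R = v/ω = 1.5/-0.75 = -2.0000
x' = 1.5 + -2.0000·(sin 1.9812 − sin 2.3562) = 1.0803
y' = 0.5 − -2.0000·(cos 1.9812 − cos 2.3562) = 1.1163

(1.0803, 1.1163, 1.9812)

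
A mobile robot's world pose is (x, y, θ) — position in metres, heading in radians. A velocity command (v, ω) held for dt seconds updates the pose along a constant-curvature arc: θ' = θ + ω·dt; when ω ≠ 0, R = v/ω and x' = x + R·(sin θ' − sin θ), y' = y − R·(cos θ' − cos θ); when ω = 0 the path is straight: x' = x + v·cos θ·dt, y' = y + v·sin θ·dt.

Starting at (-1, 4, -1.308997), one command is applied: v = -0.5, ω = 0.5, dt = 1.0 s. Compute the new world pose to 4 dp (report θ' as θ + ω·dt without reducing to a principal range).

(-1.2423, 4.4314, -0.8090)

θ' = -1.3090 + 0.5·1.0 = -0.8090
R = v/ω = -0.5/0.5 = -1.0000
x' = -1 + -1.0000·(sin -0.8090 − sin -1.3090) = -1.2423
y' = 4 − -1.0000·(cos -0.8090 − cos -1.3090) = 4.4314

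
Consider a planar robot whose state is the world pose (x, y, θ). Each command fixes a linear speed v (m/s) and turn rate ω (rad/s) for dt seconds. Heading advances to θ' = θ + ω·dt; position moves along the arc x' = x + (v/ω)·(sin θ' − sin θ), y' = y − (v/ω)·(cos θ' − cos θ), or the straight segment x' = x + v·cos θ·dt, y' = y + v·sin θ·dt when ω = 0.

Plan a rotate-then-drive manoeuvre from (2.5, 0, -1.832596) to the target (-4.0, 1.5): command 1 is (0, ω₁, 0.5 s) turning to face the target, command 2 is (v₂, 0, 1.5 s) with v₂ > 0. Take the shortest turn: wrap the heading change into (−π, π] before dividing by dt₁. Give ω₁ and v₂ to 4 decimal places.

heading to target = atan2(1.5−0, -4−2.5) = 2.9148
Δθ = wrap(2.9148 − -1.8326) = -1.5358; ω₁ = Δθ/dt₁ = -3.0716
distance = √((-4−2.5)² + (1.5−0)²) = 6.6708; v₂ = distance/dt₂ = 4.4472

ω₁ = -3.0716, v₂ = 4.4472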